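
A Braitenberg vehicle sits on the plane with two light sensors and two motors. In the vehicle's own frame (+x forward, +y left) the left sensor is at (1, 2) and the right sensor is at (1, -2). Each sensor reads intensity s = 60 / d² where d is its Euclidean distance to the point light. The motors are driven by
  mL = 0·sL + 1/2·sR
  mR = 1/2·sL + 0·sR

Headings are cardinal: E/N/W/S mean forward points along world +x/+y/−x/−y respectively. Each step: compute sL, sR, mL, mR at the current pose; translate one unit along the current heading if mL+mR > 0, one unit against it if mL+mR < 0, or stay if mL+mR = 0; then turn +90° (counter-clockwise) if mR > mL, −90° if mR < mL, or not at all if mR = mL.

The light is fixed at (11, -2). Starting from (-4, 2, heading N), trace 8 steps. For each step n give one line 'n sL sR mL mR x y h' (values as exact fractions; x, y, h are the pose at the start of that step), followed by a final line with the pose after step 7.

0 30/157 30/97 15/97 15/157 -4 2 N
1 12/49 12/41 6/41 6/49 -4 3 E
2 3/8 15/68 15/136 3/16 -3 3 S
3 12/41 60/173 30/173 6/41 -3 2 E
4 6/13 10/39 5/39 3/13 -2 2 S
5 60/169 12/29 6/29 30/169 -2 1 E
6 15/26 3/10 3/20 15/52 -1 1 S
7 60/137 60/121 30/121 30/137 -1 0 E
final 0 0 S

n=0: pose=(-4,2,N); sL=30/157, sR=30/97; mL=15/97, mR=15/157; mL+mR=3810/15229 → advance +1; mR−mL=-900/15229 → turn -1·90°
n=1: pose=(-4,3,E); sL=12/49, sR=12/41; mL=6/41, mR=6/49; mL+mR=540/2009 → advance +1; mR−mL=-48/2009 → turn -1·90°
n=2: pose=(-3,3,S); sL=3/8, sR=15/68; mL=15/136, mR=3/16; mL+mR=81/272 → advance +1; mR−mL=21/272 → turn +1·90°
n=3: pose=(-3,2,E); sL=12/41, sR=60/173; mL=30/173, mR=6/41; mL+mR=2268/7093 → advance +1; mR−mL=-192/7093 → turn -1·90°
n=4: pose=(-2,2,S); sL=6/13, sR=10/39; mL=5/39, mR=3/13; mL+mR=14/39 → advance +1; mR−mL=4/39 → turn +1·90°
n=5: pose=(-2,1,E); sL=60/169, sR=12/29; mL=6/29, mR=30/169; mL+mR=1884/4901 → advance +1; mR−mL=-144/4901 → turn -1·90°
n=6: pose=(-1,1,S); sL=15/26, sR=3/10; mL=3/20, mR=15/52; mL+mR=57/130 → advance +1; mR−mL=9/65 → turn +1·90°
n=7: pose=(-1,0,E); sL=60/137, sR=60/121; mL=30/121, mR=30/137; mL+mR=7740/16577 → advance +1; mR−mL=-480/16577 → turn -1·90°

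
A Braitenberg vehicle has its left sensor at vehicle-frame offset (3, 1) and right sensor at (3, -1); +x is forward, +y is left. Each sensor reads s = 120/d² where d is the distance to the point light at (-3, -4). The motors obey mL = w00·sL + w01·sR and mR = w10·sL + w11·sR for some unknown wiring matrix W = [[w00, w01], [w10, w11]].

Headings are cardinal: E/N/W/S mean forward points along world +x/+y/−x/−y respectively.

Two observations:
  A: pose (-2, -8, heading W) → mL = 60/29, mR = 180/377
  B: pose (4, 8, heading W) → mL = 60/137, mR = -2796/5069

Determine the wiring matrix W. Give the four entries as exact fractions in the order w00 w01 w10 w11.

1/2 0 -1 1/2

obs A: pose=(-2,-8,W) → sL=120/29, sR=120/13, mL=60/29, mR=180/377
obs B: pose=(4,8,W) → sL=120/137, sR=24/37, mL=60/137, mR=-2796/5069
sensor matrix S = [[120/29, 120/13], [120/137, 24/37]]; det S = -10321920/1911013
solve [mL_A; mL_B] = S·[w00; w01] and [mR_A; mR_B] = S·[w10; w11]:
  w00 = 1/2, w01 = 0, w10 = -1, w11 = 1/2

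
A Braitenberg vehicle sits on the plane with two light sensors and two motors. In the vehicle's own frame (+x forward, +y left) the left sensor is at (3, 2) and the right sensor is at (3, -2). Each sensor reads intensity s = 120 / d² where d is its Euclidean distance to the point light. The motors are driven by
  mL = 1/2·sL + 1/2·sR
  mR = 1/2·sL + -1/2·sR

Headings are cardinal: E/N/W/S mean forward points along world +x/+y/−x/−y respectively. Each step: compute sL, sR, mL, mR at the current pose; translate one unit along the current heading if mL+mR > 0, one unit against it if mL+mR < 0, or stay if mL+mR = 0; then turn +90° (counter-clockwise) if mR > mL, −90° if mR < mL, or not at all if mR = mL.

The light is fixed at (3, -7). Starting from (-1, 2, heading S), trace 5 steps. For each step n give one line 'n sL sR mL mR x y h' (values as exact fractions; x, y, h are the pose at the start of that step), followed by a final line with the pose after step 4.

n=0: pose=(-1,2,S); sL=3, sR=5/3; mL=7/3, mR=2/3; mL+mR=3 → advance +1; mR−mL=-5/3 → turn -1·90°
n=1: pose=(-1,1,W); sL=24/17, sR=120/149; mL=2808/2533, mR=768/2533; mL+mR=24/17 → advance +1; mR−mL=-120/149 → turn -1·90°
n=2: pose=(-2,1,N); sL=12/17, sR=12/13; mL=180/221, mR=-24/221; mL+mR=12/17 → advance +1; mR−mL=-12/13 → turn -1·90°
n=3: pose=(-2,2,E); sL=24/25, sR=120/53; mL=2136/1325, mR=-864/1325; mL+mR=24/25 → advance +1; mR−mL=-120/53 → turn -1·90°
n=4: pose=(-1,2,S); sL=3, sR=5/3; mL=7/3, mR=2/3; mL+mR=3 → advance +1; mR−mL=-5/3 → turn -1·90°

0 3 5/3 7/3 2/3 -1 2 S
1 24/17 120/149 2808/2533 768/2533 -1 1 W
2 12/17 12/13 180/221 -24/221 -2 1 N
3 24/25 120/53 2136/1325 -864/1325 -2 2 E
4 3 5/3 7/3 2/3 -1 2 S
final -1 1 W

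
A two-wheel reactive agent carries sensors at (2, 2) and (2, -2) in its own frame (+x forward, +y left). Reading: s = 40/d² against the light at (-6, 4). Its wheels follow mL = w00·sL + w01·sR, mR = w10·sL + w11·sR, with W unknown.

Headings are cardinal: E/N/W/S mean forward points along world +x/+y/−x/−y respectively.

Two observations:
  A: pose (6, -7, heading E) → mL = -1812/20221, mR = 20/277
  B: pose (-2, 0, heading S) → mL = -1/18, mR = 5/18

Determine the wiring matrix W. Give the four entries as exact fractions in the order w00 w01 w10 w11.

obs A: pose=(6,-7,E) → sL=40/277, sR=8/73, mL=-1812/20221, mR=20/277
obs B: pose=(-2,0,S) → sL=5/9, sR=1, mL=-1/18, mR=5/18
sensor matrix S = [[40/277, 8/73], [5/9, 1]]; det S = 15200/181989
solve [mL_A; mL_B] = S·[w00; w01] and [mR_A; mR_B] = S·[w10; w11]:
  w00 = -1, w01 = 1/2, w10 = 1/2, w11 = 0

-1 1/2 1/2 0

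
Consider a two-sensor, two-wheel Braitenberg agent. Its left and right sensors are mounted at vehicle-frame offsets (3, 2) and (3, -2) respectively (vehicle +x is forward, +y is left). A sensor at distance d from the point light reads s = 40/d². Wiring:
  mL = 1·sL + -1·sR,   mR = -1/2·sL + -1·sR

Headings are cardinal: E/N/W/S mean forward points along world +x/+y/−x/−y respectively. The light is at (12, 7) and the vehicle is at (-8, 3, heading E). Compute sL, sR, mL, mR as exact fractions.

40/293 8/65 256/19045 -3644/19045

left sensor world pos  = (-5, 5); dL² = 293
right sensor world pos = (-5, 1); dR² = 325
sL = 40/293 = 40/293
sR = 40/325 = 8/65
mL = 1·sL + -1·sR = 256/19045
mR = -1/2·sL + -1·sR = -3644/19045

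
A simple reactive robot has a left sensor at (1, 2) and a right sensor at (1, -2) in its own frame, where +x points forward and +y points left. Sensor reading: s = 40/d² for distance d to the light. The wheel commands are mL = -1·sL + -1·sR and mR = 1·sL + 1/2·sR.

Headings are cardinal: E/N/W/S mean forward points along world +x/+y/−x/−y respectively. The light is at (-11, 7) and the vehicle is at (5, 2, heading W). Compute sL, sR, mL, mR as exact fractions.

left sensor world pos  = (4, 0); dL² = 274
right sensor world pos = (4, 4); dR² = 234
sL = 40/274 = 20/137
sR = 40/234 = 20/117
mL = -1·sL + -1·sR = -5080/16029
mR = 1·sL + 1/2·sR = 3710/16029

20/137 20/117 -5080/16029 3710/16029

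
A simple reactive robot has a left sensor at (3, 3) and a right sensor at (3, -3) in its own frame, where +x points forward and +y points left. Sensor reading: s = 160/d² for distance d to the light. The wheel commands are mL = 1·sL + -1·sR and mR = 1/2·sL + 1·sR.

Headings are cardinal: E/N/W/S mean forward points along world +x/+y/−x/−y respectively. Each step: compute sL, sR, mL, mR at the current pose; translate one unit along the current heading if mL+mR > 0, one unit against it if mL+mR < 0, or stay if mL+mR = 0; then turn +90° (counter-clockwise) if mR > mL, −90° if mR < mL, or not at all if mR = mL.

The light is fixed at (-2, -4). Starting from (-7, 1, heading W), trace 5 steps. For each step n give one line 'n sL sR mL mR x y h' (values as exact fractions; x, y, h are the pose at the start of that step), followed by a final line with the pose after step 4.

0 40/17 5/4 75/68 165/68 -7 1 W
1 160/13 32/17 2304/221 1776/221 -8 1 S
2 80/41 16/13 384/533 1176/533 -8 0 W
3 160/17 160/101 13440/1717 10800/1717 -9 0 S
4 8/5 20/17 36/85 168/85 -9 -1 W
final -10 -1 S

n=0: pose=(-7,1,W); sL=40/17, sR=5/4; mL=75/68, mR=165/68; mL+mR=60/17 → advance +1; mR−mL=45/34 → turn +1·90°
n=1: pose=(-8,1,S); sL=160/13, sR=32/17; mL=2304/221, mR=1776/221; mL+mR=240/13 → advance +1; mR−mL=-528/221 → turn -1·90°
n=2: pose=(-8,0,W); sL=80/41, sR=16/13; mL=384/533, mR=1176/533; mL+mR=120/41 → advance +1; mR−mL=792/533 → turn +1·90°
n=3: pose=(-9,0,S); sL=160/17, sR=160/101; mL=13440/1717, mR=10800/1717; mL+mR=240/17 → advance +1; mR−mL=-2640/1717 → turn -1·90°
n=4: pose=(-9,-1,W); sL=8/5, sR=20/17; mL=36/85, mR=168/85; mL+mR=12/5 → advance +1; mR−mL=132/85 → turn +1·90°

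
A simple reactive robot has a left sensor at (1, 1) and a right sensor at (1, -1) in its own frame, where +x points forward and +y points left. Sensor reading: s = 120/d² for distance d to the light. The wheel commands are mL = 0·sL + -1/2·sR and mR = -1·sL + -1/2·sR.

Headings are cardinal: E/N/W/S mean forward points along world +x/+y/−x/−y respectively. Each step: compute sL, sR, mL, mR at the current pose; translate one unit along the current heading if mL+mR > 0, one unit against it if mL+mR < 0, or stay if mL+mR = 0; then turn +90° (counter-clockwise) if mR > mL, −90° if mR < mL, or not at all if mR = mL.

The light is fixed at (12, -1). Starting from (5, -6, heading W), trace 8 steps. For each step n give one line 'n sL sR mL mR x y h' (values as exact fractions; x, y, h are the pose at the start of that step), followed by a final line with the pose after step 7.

0 6/5 3/2 -3/4 -39/20 5 -6 W
1 24/13 120/41 -60/41 -1764/533 6 -6 N
2 12/5 60/37 -30/37 -594/185 6 -7 E
3 24/17 120/113 -60/113 -3732/1921 5 -7 S
4 6/5 3/2 -3/4 -39/20 5 -6 W
5 24/13 120/41 -60/41 -1764/533 6 -6 N
6 12/5 60/37 -30/37 -594/185 6 -7 E
7 24/17 120/113 -60/113 -3732/1921 5 -7 S
final 5 -6 W

n=0: pose=(5,-6,W); sL=6/5, sR=3/2; mL=-3/4, mR=-39/20; mL+mR=-27/10 → advance -1; mR−mL=-6/5 → turn -1·90°
n=1: pose=(6,-6,N); sL=24/13, sR=120/41; mL=-60/41, mR=-1764/533; mL+mR=-2544/533 → advance -1; mR−mL=-24/13 → turn -1·90°
n=2: pose=(6,-7,E); sL=12/5, sR=60/37; mL=-30/37, mR=-594/185; mL+mR=-744/185 → advance -1; mR−mL=-12/5 → turn -1·90°
n=3: pose=(5,-7,S); sL=24/17, sR=120/113; mL=-60/113, mR=-3732/1921; mL+mR=-4752/1921 → advance -1; mR−mL=-24/17 → turn -1·90°
n=4: pose=(5,-6,W); sL=6/5, sR=3/2; mL=-3/4, mR=-39/20; mL+mR=-27/10 → advance -1; mR−mL=-6/5 → turn -1·90°
n=5: pose=(6,-6,N); sL=24/13, sR=120/41; mL=-60/41, mR=-1764/533; mL+mR=-2544/533 → advance -1; mR−mL=-24/13 → turn -1·90°
n=6: pose=(6,-7,E); sL=12/5, sR=60/37; mL=-30/37, mR=-594/185; mL+mR=-744/185 → advance -1; mR−mL=-12/5 → turn -1·90°
n=7: pose=(5,-7,S); sL=24/17, sR=120/113; mL=-60/113, mR=-3732/1921; mL+mR=-4752/1921 → advance -1; mR−mL=-24/17 → turn -1·90°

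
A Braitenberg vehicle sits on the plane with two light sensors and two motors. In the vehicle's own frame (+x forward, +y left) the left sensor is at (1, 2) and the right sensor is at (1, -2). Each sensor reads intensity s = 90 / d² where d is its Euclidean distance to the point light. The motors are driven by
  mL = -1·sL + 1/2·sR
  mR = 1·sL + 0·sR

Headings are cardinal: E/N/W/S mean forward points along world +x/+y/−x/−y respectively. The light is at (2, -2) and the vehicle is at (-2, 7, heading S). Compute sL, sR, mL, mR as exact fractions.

left sensor world pos  = (0, 6); dL² = 68
right sensor world pos = (-4, 6); dR² = 100
sL = 90/68 = 45/34
sR = 90/100 = 9/10
mL = -1·sL + 1/2·sR = -297/340
mR = 1·sL + 0·sR = 45/34

45/34 9/10 -297/340 45/34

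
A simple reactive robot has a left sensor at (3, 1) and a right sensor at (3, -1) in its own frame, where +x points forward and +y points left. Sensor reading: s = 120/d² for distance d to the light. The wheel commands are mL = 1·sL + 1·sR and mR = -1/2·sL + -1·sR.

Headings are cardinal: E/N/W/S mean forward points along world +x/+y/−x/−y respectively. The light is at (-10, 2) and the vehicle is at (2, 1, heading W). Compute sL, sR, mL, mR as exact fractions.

left sensor world pos  = (-1, 0); dL² = 85
right sensor world pos = (-1, 2); dR² = 81
sL = 120/85 = 24/17
sR = 120/81 = 40/27
mL = 1·sL + 1·sR = 1328/459
mR = -1/2·sL + -1·sR = -1004/459

24/17 40/27 1328/459 -1004/459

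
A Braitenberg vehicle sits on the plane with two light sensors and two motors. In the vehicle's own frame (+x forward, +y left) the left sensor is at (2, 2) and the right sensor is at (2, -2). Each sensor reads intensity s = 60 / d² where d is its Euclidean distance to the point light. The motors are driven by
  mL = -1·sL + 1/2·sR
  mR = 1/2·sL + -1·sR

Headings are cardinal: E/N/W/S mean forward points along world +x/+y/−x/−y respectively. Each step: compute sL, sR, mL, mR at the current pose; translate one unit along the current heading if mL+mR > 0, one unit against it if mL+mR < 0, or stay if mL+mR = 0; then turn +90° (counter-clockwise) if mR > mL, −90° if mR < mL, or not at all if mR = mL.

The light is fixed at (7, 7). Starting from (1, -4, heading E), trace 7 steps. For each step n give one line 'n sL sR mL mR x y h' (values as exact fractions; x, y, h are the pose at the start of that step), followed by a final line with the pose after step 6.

n=0: pose=(1,-4,E); sL=60/97, sR=12/37; mL=-1638/3589, mR=-54/3589; mL+mR=-1692/3589 → advance -1; mR−mL=1584/3589 → turn +1·90°
n=1: pose=(0,-4,N); sL=10/27, sR=30/53; mL=-125/1431, mR=-545/1431; mL+mR=-670/1431 → advance -1; mR−mL=-140/477 → turn -1·90°
n=2: pose=(0,-5,E); sL=12/25, sR=60/221; mL=-1902/5525, mR=-174/5525; mL+mR=-2076/5525 → advance -1; mR−mL=1728/5525 → turn +1·90°
n=3: pose=(-1,-5,N); sL=3/10, sR=15/34; mL=-27/340, mR=-99/340; mL+mR=-63/170 → advance -1; mR−mL=-18/85 → turn -1·90°
n=4: pose=(-1,-6,E); sL=60/157, sR=20/87; mL=-3650/13659, mR=-530/13659; mL+mR=-4180/13659 → advance -1; mR−mL=1040/4553 → turn +1·90°
n=5: pose=(-2,-6,N); sL=30/121, sR=6/17; mL=-147/2057, mR=-471/2057; mL+mR=-618/2057 → advance -1; mR−mL=-324/2057 → turn -1·90°
n=6: pose=(-2,-7,E); sL=60/193, sR=12/61; mL=-2502/11773, mR=-486/11773; mL+mR=-2988/11773 → advance -1; mR−mL=2016/11773 → turn +1·90°

0 60/97 12/37 -1638/3589 -54/3589 1 -4 E
1 10/27 30/53 -125/1431 -545/1431 0 -4 N
2 12/25 60/221 -1902/5525 -174/5525 0 -5 E
3 3/10 15/34 -27/340 -99/340 -1 -5 N
4 60/157 20/87 -3650/13659 -530/13659 -1 -6 E
5 30/121 6/17 -147/2057 -471/2057 -2 -6 N
6 60/193 12/61 -2502/11773 -486/11773 -2 -7 E
final -3 -7 N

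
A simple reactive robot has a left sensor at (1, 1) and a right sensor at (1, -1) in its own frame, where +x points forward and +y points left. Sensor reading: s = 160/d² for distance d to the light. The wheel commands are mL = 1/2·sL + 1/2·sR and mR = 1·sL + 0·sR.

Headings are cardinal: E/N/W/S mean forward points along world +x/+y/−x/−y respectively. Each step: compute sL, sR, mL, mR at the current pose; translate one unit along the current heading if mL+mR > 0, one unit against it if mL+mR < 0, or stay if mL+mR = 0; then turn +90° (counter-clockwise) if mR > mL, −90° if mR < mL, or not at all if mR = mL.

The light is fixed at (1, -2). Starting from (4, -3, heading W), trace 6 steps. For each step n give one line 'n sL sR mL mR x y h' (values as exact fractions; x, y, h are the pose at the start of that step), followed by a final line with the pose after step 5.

n=0: pose=(4,-3,W); sL=20, sR=40; mL=30, mR=20; mL+mR=50 → advance +1; mR−mL=-10 → turn -1·90°
n=1: pose=(3,-3,N); sL=160, sR=160/9; mL=800/9, mR=160; mL+mR=2240/9 → advance +1; mR−mL=640/9 → turn +1·90°
n=2: pose=(3,-2,W); sL=80, sR=80; mL=80, mR=80; mL+mR=160 → advance +1; mR−mL=0 → turn +0·90°
n=3: pose=(2,-2,W); sL=160, sR=160; mL=160, mR=160; mL+mR=320 → advance +1; mR−mL=0 → turn +0·90°
n=4: pose=(1,-2,W); sL=80, sR=80; mL=80, mR=80; mL+mR=160 → advance +1; mR−mL=0 → turn +0·90°
n=5: pose=(0,-2,W); sL=32, sR=32; mL=32, mR=32; mL+mR=64 → advance +1; mR−mL=0 → turn +0·90°

0 20 40 30 20 4 -3 W
1 160 160/9 800/9 160 3 -3 N
2 80 80 80 80 3 -2 W
3 160 160 160 160 2 -2 W
4 80 80 80 80 1 -2 W
5 32 32 32 32 0 -2 W
final -1 -2 W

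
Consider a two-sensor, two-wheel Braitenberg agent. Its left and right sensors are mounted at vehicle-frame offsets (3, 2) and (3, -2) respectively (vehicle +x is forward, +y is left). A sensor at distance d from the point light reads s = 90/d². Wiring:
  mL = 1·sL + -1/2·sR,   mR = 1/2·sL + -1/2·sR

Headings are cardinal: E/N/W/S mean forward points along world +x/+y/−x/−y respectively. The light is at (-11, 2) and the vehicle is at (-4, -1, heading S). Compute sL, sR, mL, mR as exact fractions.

left sensor world pos  = (-2, -4); dL² = 117
right sensor world pos = (-6, -4); dR² = 61
sL = 90/117 = 10/13
sR = 90/61 = 90/61
mL = 1·sL + -1/2·sR = 25/793
mR = 1/2·sL + -1/2·sR = -280/793

10/13 90/61 25/793 -280/793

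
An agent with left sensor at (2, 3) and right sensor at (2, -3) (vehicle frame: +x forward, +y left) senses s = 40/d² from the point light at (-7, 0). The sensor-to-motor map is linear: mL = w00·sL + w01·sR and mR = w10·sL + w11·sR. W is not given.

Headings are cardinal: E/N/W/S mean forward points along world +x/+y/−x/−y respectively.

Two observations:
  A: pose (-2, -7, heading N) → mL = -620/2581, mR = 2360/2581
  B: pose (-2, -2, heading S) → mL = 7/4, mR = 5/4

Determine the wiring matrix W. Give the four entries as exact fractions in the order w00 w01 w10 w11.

obs A: pose=(-2,-7,N) → sL=40/29, sR=40/89, mL=-620/2581, mR=2360/2581
obs B: pose=(-2,-2,S) → sL=1/2, sR=2, mL=7/4, mR=5/4
sensor matrix S = [[40/29, 40/89], [1/2, 2]]; det S = 6540/2581
solve [mL_A; mL_B] = S·[w00; w01] and [mR_A; mR_B] = S·[w10; w11]:
  w00 = -1/2, w01 = 1, w10 = 1/2, w11 = 1/2

-1/2 1 1/2 1/2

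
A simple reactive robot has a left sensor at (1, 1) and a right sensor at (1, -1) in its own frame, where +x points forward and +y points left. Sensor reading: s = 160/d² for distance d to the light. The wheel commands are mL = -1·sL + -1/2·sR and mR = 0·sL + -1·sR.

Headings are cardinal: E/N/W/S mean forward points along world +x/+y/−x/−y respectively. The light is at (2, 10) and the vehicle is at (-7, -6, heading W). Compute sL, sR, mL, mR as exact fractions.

left sensor world pos  = (-8, -7); dL² = 389
right sensor world pos = (-8, -5); dR² = 325
sL = 160/389 = 160/389
sR = 160/325 = 32/65
mL = -1·sL + -1/2·sR = -16624/25285
mR = 0·sL + -1·sR = -32/65

160/389 32/65 -16624/25285 -32/65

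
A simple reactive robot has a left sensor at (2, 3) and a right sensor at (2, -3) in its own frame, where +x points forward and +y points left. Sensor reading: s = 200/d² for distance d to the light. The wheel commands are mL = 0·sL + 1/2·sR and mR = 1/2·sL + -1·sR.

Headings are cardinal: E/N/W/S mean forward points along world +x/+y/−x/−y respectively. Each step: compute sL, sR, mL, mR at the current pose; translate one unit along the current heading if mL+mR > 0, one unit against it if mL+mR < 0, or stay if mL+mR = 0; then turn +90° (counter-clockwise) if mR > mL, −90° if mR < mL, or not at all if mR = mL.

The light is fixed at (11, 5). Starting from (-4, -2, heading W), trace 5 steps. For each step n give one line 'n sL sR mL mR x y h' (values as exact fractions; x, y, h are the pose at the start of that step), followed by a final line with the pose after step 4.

n=0: pose=(-4,-2,W); sL=200/389, sR=40/61; mL=20/61, mR=-9460/23729; mL+mR=-1680/23729 → advance -1; mR−mL=-17240/23729 → turn -1·90°
n=1: pose=(-3,-2,N); sL=100/157, sR=100/73; mL=50/73, mR=-12050/11461; mL+mR=-4200/11461 → advance -1; mR−mL=-19900/11461 → turn -1·90°
n=2: pose=(-3,-3,E); sL=200/169, sR=40/53; mL=20/53, mR=-1460/8957; mL+mR=1920/8957 → advance +1; mR−mL=-4840/8957 → turn -1·90°
n=3: pose=(-2,-3,S); sL=1, sR=50/89; mL=25/89, mR=-11/178; mL+mR=39/178 → advance +1; mR−mL=-61/178 → turn -1·90°
n=4: pose=(-2,-4,W); sL=200/369, sR=200/261; mL=100/261, mR=-5300/10701; mL+mR=-400/3567 → advance -1; mR−mL=-9400/10701 → turn -1·90°

0 200/389 40/61 20/61 -9460/23729 -4 -2 W
1 100/157 100/73 50/73 -12050/11461 -3 -2 N
2 200/169 40/53 20/53 -1460/8957 -3 -3 E
3 1 50/89 25/89 -11/178 -2 -3 S
4 200/369 200/261 100/261 -5300/10701 -2 -4 W
final -1 -4 N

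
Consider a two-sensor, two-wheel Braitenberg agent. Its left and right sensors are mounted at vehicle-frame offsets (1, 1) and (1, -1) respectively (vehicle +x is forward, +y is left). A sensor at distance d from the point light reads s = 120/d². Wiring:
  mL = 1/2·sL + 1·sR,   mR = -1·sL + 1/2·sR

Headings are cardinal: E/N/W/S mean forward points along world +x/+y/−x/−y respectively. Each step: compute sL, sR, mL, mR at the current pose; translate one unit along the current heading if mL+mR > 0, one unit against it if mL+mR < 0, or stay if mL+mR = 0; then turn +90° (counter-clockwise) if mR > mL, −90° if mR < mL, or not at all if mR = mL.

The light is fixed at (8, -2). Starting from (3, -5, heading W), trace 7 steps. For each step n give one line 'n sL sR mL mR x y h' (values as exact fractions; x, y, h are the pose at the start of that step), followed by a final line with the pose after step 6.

0 30/13 3 54/13 -21/26 3 -5 W
1 120/53 120/29 8100/1537 -300/1537 2 -5 N
2 60/13 60/17 1290/221 -630/221 2 -4 E
3 24/5 8/3 76/15 -52/15 3 -4 S
4 30/13 3 54/13 -21/26 3 -5 W
5 120/53 120/29 8100/1537 -300/1537 2 -5 N
6 60/13 60/17 1290/221 -630/221 2 -4 E
final 3 -4 S

n=0: pose=(3,-5,W); sL=30/13, sR=3; mL=54/13, mR=-21/26; mL+mR=87/26 → advance +1; mR−mL=-129/26 → turn -1·90°
n=1: pose=(2,-5,N); sL=120/53, sR=120/29; mL=8100/1537, mR=-300/1537; mL+mR=7800/1537 → advance +1; mR−mL=-8400/1537 → turn -1·90°
n=2: pose=(2,-4,E); sL=60/13, sR=60/17; mL=1290/221, mR=-630/221; mL+mR=660/221 → advance +1; mR−mL=-1920/221 → turn -1·90°
n=3: pose=(3,-4,S); sL=24/5, sR=8/3; mL=76/15, mR=-52/15; mL+mR=8/5 → advance +1; mR−mL=-128/15 → turn -1·90°
n=4: pose=(3,-5,W); sL=30/13, sR=3; mL=54/13, mR=-21/26; mL+mR=87/26 → advance +1; mR−mL=-129/26 → turn -1·90°
n=5: pose=(2,-5,N); sL=120/53, sR=120/29; mL=8100/1537, mR=-300/1537; mL+mR=7800/1537 → advance +1; mR−mL=-8400/1537 → turn -1·90°
n=6: pose=(2,-4,E); sL=60/13, sR=60/17; mL=1290/221, mR=-630/221; mL+mR=660/221 → advance +1; mR−mL=-1920/221 → turn -1·90°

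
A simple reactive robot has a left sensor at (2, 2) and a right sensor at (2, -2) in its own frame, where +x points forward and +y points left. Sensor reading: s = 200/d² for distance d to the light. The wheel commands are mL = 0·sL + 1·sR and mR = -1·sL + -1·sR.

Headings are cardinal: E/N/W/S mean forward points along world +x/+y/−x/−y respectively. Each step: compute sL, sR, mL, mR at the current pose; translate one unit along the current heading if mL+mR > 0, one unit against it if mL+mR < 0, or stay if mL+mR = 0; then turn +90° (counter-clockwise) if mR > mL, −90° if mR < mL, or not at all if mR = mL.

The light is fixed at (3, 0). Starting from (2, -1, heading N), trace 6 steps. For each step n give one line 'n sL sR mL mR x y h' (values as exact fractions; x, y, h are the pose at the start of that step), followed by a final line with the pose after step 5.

n=0: pose=(2,-1,N); sL=20, sR=100; mL=100, mR=-120; mL+mR=-20 → advance -1; mR−mL=-220 → turn -1·90°
n=1: pose=(2,-2,E); sL=200, sR=200/17; mL=200/17, mR=-3600/17; mL+mR=-200 → advance -1; mR−mL=-3800/17 → turn -1·90°
n=2: pose=(1,-2,S); sL=25/2, sR=25/4; mL=25/4, mR=-75/4; mL+mR=-25/2 → advance -1; mR−mL=-25 → turn -1·90°
n=3: pose=(1,-1,W); sL=8, sR=200/17; mL=200/17, mR=-336/17; mL+mR=-8 → advance -1; mR−mL=-536/17 → turn -1·90°
n=4: pose=(2,-1,N); sL=20, sR=100; mL=100, mR=-120; mL+mR=-20 → advance -1; mR−mL=-220 → turn -1·90°
n=5: pose=(2,-2,E); sL=200, sR=200/17; mL=200/17, mR=-3600/17; mL+mR=-200 → advance -1; mR−mL=-3800/17 → turn -1·90°

0 20 100 100 -120 2 -1 N
1 200 200/17 200/17 -3600/17 2 -2 E
2 25/2 25/4 25/4 -75/4 1 -2 S
3 8 200/17 200/17 -336/17 1 -1 W
4 20 100 100 -120 2 -1 N
5 200 200/17 200/17 -3600/17 2 -2 E
final 1 -2 S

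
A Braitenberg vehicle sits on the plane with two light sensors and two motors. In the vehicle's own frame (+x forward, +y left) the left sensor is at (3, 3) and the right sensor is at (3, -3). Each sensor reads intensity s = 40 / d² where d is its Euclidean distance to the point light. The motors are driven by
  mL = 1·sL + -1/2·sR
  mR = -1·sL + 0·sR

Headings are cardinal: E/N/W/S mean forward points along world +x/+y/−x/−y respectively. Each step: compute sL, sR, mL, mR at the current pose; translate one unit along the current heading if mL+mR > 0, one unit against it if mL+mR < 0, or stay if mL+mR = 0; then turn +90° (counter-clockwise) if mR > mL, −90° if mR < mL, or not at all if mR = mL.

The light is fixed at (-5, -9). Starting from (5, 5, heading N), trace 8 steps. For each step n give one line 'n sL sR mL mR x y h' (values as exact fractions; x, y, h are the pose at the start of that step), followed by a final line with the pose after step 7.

n=0: pose=(5,5,N); sL=20/169, sR=20/229; mL=2890/38701, mR=-20/169; mL+mR=-10/229 → advance -1; mR−mL=-7470/38701 → turn -1·90°
n=1: pose=(5,4,E); sL=8/85, sR=40/269; mL=452/22865, mR=-8/85; mL+mR=-20/269 → advance -1; mR−mL=-2604/22865 → turn -1·90°
n=2: pose=(4,4,S); sL=10/61, sR=5/17; mL=35/2074, mR=-10/61; mL+mR=-5/34 → advance -1; mR−mL=-375/2074 → turn -1·90°
n=3: pose=(4,5,W); sL=40/157, sR=8/65; mL=1972/10205, mR=-40/157; mL+mR=-4/65 → advance -1; mR−mL=-4572/10205 → turn -1·90°
n=4: pose=(5,5,N); sL=20/169, sR=20/229; mL=2890/38701, mR=-20/169; mL+mR=-10/229 → advance -1; mR−mL=-7470/38701 → turn -1·90°
n=5: pose=(5,4,E); sL=8/85, sR=40/269; mL=452/22865, mR=-8/85; mL+mR=-20/269 → advance -1; mR−mL=-2604/22865 → turn -1·90°
n=6: pose=(4,4,S); sL=10/61, sR=5/17; mL=35/2074, mR=-10/61; mL+mR=-5/34 → advance -1; mR−mL=-375/2074 → turn -1·90°
n=7: pose=(4,5,W); sL=40/157, sR=8/65; mL=1972/10205, mR=-40/157; mL+mR=-4/65 → advance -1; mR−mL=-4572/10205 → turn -1·90°

0 20/169 20/229 2890/38701 -20/169 5 5 N
1 8/85 40/269 452/22865 -8/85 5 4 E
2 10/61 5/17 35/2074 -10/61 4 4 S
3 40/157 8/65 1972/10205 -40/157 4 5 W
4 20/169 20/229 2890/38701 -20/169 5 5 N
5 8/85 40/269 452/22865 -8/85 5 4 E
6 10/61 5/17 35/2074 -10/61 4 4 S
7 40/157 8/65 1972/10205 -40/157 4 5 W
final 5 5 N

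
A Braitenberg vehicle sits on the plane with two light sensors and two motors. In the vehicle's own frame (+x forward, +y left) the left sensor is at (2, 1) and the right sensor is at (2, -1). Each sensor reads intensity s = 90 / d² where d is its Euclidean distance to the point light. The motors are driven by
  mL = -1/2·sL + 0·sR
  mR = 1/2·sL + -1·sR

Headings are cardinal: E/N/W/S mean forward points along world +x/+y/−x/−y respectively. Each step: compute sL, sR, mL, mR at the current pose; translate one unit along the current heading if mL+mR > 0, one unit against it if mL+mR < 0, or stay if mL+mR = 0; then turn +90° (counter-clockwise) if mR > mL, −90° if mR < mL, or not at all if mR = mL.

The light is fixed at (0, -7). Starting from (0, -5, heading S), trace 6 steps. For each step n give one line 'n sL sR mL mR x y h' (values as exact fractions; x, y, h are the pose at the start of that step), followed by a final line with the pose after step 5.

0 90 90 -45 -45 0 -5 S
1 45 45 -45/2 -45/2 0 -4 S
2 18 18 -9 -9 0 -3 S
3 9 9 -9/2 -9/2 0 -2 S
4 90/17 90/17 -45/17 -45/17 0 -1 S
5 45/13 45/13 -45/26 -45/26 0 0 S
final 0 1 S

n=0: pose=(0,-5,S); sL=90, sR=90; mL=-45, mR=-45; mL+mR=-90 → advance -1; mR−mL=0 → turn +0·90°
n=1: pose=(0,-4,S); sL=45, sR=45; mL=-45/2, mR=-45/2; mL+mR=-45 → advance -1; mR−mL=0 → turn +0·90°
n=2: pose=(0,-3,S); sL=18, sR=18; mL=-9, mR=-9; mL+mR=-18 → advance -1; mR−mL=0 → turn +0·90°
n=3: pose=(0,-2,S); sL=9, sR=9; mL=-9/2, mR=-9/2; mL+mR=-9 → advance -1; mR−mL=0 → turn +0·90°
n=4: pose=(0,-1,S); sL=90/17, sR=90/17; mL=-45/17, mR=-45/17; mL+mR=-90/17 → advance -1; mR−mL=0 → turn +0·90°
n=5: pose=(0,0,S); sL=45/13, sR=45/13; mL=-45/26, mR=-45/26; mL+mR=-45/13 → advance -1; mR−mL=0 → turn +0·90°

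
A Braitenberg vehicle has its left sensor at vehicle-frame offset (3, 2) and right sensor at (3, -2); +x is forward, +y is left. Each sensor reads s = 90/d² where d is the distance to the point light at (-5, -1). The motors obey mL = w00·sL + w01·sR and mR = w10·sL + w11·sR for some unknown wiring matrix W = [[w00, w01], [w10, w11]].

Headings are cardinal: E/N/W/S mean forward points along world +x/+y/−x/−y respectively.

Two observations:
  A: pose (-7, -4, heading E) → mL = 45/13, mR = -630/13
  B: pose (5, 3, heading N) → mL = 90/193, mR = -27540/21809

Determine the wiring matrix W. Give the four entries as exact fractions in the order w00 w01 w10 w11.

obs A: pose=(-7,-4,E) → sL=45, sR=45/13, mL=45/13, mR=-630/13
obs B: pose=(5,3,N) → sL=90/113, sR=90/193, mL=90/193, mR=-27540/21809
sensor matrix S = [[45, 45/13], [90/113, 90/193]]; det S = 5167800/283517
solve [mL_A; mL_B] = S·[w00; w01] and [mR_A; mR_B] = S·[w10; w11]:
  w00 = 0, w01 = 1, w10 = -1, w11 = -1

0 1 -1 -1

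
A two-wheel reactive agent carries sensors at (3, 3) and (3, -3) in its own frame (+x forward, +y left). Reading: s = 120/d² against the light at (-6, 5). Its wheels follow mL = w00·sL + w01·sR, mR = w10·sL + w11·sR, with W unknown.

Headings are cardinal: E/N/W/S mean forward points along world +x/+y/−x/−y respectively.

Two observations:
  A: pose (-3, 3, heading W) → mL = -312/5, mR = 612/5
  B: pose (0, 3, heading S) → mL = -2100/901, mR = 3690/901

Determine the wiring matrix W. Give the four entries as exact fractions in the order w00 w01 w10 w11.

obs A: pose=(-3,3,W) → sL=24/5, sR=120, mL=-312/5, mR=612/5
obs B: pose=(0,3,S) → sL=60/53, sR=60/17, mL=-2100/901, mR=3690/901
sensor matrix S = [[24/5, 120], [60/53, 60/17]]; det S = -107136/901
solve [mL_A; mL_B] = S·[w00; w01] and [mR_A; mR_B] = S·[w10; w11]:
  w00 = -1/2, w01 = -1/2, w10 = 1/2, w11 = 1

-1/2 -1/2 1/2 1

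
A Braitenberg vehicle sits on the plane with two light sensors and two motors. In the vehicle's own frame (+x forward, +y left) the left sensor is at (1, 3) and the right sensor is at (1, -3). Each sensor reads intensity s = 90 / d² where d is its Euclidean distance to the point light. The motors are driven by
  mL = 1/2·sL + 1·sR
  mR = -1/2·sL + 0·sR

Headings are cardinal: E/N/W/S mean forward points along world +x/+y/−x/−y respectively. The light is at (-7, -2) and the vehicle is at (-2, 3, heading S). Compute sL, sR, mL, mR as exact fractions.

9/8 9/2 81/16 -9/16

left sensor world pos  = (1, 2); dL² = 80
right sensor world pos = (-5, 2); dR² = 20
sL = 90/80 = 9/8
sR = 90/20 = 9/2
mL = 1/2·sL + 1·sR = 81/16
mR = -1/2·sL + 0·sR = -9/16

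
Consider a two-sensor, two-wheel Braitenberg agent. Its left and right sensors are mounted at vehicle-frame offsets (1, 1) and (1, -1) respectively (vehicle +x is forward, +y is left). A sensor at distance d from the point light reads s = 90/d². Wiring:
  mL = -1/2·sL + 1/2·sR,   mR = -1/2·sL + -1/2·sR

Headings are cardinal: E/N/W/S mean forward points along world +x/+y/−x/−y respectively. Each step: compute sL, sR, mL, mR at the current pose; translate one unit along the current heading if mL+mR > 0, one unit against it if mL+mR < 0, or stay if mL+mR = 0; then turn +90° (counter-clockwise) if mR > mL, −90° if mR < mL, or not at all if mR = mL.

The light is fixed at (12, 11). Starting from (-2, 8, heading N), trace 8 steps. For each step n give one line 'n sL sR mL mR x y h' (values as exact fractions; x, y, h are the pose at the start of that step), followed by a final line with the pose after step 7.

n=0: pose=(-2,8,N); sL=90/229, sR=90/173; mL=2520/39617, mR=-18090/39617; mL+mR=-90/229 → advance -1; mR−mL=-90/173 → turn -1·90°
n=1: pose=(-2,7,E); sL=45/89, sR=45/97; mL=-180/8633, mR=-4185/8633; mL+mR=-45/89 → advance -1; mR−mL=-45/97 → turn -1·90°
n=2: pose=(-3,7,S); sL=90/221, sR=90/281; mL=-2700/62101, mR=-22590/62101; mL+mR=-90/221 → advance -1; mR−mL=-90/281 → turn -1·90°
n=3: pose=(-3,8,W); sL=45/136, sR=9/26; mL=27/3536, mR=-1197/3536; mL+mR=-45/136 → advance -1; mR−mL=-9/26 → turn -1·90°
n=4: pose=(-2,8,N); sL=90/229, sR=90/173; mL=2520/39617, mR=-18090/39617; mL+mR=-90/229 → advance -1; mR−mL=-90/173 → turn -1·90°
n=5: pose=(-2,7,E); sL=45/89, sR=45/97; mL=-180/8633, mR=-4185/8633; mL+mR=-45/89 → advance -1; mR−mL=-45/97 → turn -1·90°
n=6: pose=(-3,7,S); sL=90/221, sR=90/281; mL=-2700/62101, mR=-22590/62101; mL+mR=-90/221 → advance -1; mR−mL=-90/281 → turn -1·90°
n=7: pose=(-3,8,W); sL=45/136, sR=9/26; mL=27/3536, mR=-1197/3536; mL+mR=-45/136 → advance -1; mR−mL=-9/26 → turn -1·90°

0 90/229 90/173 2520/39617 -18090/39617 -2 8 N
1 45/89 45/97 -180/8633 -4185/8633 -2 7 E
2 90/221 90/281 -2700/62101 -22590/62101 -3 7 S
3 45/136 9/26 27/3536 -1197/3536 -3 8 W
4 90/229 90/173 2520/39617 -18090/39617 -2 8 N
5 45/89 45/97 -180/8633 -4185/8633 -2 7 E
6 90/221 90/281 -2700/62101 -22590/62101 -3 7 S
7 45/136 9/26 27/3536 -1197/3536 -3 8 W
final -2 8 N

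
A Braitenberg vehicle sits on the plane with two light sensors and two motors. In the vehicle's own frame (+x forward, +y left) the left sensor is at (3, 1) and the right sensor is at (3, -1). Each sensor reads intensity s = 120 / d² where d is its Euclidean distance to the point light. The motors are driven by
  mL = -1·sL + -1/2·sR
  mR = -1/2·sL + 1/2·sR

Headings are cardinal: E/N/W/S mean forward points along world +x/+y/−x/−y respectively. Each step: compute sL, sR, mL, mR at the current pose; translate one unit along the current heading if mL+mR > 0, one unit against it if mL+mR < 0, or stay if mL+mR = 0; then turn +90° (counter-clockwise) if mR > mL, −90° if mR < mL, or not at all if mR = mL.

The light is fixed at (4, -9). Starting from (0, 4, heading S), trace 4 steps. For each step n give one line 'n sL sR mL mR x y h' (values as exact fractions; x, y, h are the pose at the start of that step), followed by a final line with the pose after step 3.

n=0: pose=(0,4,S); sL=120/109, sR=24/25; mL=-4308/2725, mR=-192/2725; mL+mR=-180/109 → advance -1; mR−mL=4116/2725 → turn +1·90°
n=1: pose=(0,5,E); sL=60/113, sR=12/17; mL=-1698/1921, mR=168/1921; mL+mR=-90/113 → advance -1; mR−mL=1866/1921 → turn +1·90°
n=2: pose=(-1,5,N); sL=24/65, sR=24/61; mL=-2244/3965, mR=48/3965; mL+mR=-36/65 → advance -1; mR−mL=2292/3965 → turn +1·90°
n=3: pose=(-1,4,W); sL=15/26, sR=6/13; mL=-21/26, mR=-3/52; mL+mR=-45/52 → advance -1; mR−mL=3/4 → turn +1·90°

0 120/109 24/25 -4308/2725 -192/2725 0 4 S
1 60/113 12/17 -1698/1921 168/1921 0 5 E
2 24/65 24/61 -2244/3965 48/3965 -1 5 N
3 15/26 6/13 -21/26 -3/52 -1 4 W
final 0 4 S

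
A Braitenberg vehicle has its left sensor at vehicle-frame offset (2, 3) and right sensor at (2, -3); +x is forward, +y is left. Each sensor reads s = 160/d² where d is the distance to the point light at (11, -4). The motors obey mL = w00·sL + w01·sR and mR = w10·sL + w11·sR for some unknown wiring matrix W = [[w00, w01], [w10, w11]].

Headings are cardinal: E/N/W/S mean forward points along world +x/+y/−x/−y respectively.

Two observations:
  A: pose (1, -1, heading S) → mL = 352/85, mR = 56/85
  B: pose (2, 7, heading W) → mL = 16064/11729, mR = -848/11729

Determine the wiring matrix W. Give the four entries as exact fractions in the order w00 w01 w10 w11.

1 1 1/2 -1

obs A: pose=(1,-1,S) → sL=16/5, sR=16/17, mL=352/85, mR=56/85
obs B: pose=(2,7,W) → sL=32/37, sR=160/317, mL=16064/11729, mR=-848/11729
sensor matrix S = [[16/5, 16/17], [32/37, 160/317]]; det S = 159744/199393
solve [mL_A; mL_B] = S·[w00; w01] and [mR_A; mR_B] = S·[w10; w11]:
  w00 = 1, w01 = 1, w10 = 1/2, w11 = -1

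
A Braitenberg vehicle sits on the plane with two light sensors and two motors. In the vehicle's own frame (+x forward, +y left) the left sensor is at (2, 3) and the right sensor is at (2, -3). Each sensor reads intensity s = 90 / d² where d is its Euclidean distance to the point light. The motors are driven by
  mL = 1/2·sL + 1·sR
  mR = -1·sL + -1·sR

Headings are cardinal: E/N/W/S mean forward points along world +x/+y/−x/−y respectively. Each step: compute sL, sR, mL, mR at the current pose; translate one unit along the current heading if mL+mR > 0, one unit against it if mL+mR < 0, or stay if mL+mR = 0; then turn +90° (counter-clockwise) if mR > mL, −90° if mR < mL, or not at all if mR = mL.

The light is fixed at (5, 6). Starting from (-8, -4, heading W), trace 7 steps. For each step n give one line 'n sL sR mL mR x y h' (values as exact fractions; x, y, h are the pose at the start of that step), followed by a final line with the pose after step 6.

0 45/197 45/137 23895/53978 -15030/26989 -8 -4 W
1 90/289 18/29 6507/8381 -7812/8381 -7 -4 N
2 45/82 45/148 1755/3034 -5175/6068 -7 -5 E
3 90/269 18/85 8667/22865 -12492/22865 -8 -5 S
4 45/197 45/137 23895/53978 -15030/26989 -8 -4 W
5 90/289 18/29 6507/8381 -7812/8381 -7 -4 N
6 45/82 45/148 1755/3034 -5175/6068 -7 -5 E
final -8 -5 S

n=0: pose=(-8,-4,W); sL=45/197, sR=45/137; mL=23895/53978, mR=-15030/26989; mL+mR=-45/394 → advance -1; mR−mL=-53955/53978 → turn -1·90°
n=1: pose=(-7,-4,N); sL=90/289, sR=18/29; mL=6507/8381, mR=-7812/8381; mL+mR=-45/289 → advance -1; mR−mL=-14319/8381 → turn -1·90°
n=2: pose=(-7,-5,E); sL=45/82, sR=45/148; mL=1755/3034, mR=-5175/6068; mL+mR=-45/164 → advance -1; mR−mL=-8685/6068 → turn -1·90°
n=3: pose=(-8,-5,S); sL=90/269, sR=18/85; mL=8667/22865, mR=-12492/22865; mL+mR=-45/269 → advance -1; mR−mL=-21159/22865 → turn -1·90°
n=4: pose=(-8,-4,W); sL=45/197, sR=45/137; mL=23895/53978, mR=-15030/26989; mL+mR=-45/394 → advance -1; mR−mL=-53955/53978 → turn -1·90°
n=5: pose=(-7,-4,N); sL=90/289, sR=18/29; mL=6507/8381, mR=-7812/8381; mL+mR=-45/289 → advance -1; mR−mL=-14319/8381 → turn -1·90°
n=6: pose=(-7,-5,E); sL=45/82, sR=45/148; mL=1755/3034, mR=-5175/6068; mL+mR=-45/164 → advance -1; mR−mL=-8685/6068 → turn -1·90°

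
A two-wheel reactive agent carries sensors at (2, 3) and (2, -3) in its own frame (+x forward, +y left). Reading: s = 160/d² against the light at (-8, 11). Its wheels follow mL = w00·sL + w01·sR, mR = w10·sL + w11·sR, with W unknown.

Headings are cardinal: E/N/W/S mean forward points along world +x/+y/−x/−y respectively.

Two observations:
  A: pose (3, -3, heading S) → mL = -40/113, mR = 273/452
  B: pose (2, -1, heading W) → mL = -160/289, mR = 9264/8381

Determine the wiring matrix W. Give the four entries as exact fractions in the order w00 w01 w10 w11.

-1 0 1 1/2

obs A: pose=(3,-3,S) → sL=40/113, sR=1/2, mL=-40/113, mR=273/452
obs B: pose=(2,-1,W) → sL=160/289, sR=32/29, mL=-160/289, mR=9264/8381
sensor matrix S = [[40/113, 1/2], [160/289, 32/29]]; det S = 107760/947053
solve [mL_A; mL_B] = S·[w00; w01] and [mR_A; mR_B] = S·[w10; w11]:
  w00 = -1, w01 = 0, w10 = 1, w11 = 1/2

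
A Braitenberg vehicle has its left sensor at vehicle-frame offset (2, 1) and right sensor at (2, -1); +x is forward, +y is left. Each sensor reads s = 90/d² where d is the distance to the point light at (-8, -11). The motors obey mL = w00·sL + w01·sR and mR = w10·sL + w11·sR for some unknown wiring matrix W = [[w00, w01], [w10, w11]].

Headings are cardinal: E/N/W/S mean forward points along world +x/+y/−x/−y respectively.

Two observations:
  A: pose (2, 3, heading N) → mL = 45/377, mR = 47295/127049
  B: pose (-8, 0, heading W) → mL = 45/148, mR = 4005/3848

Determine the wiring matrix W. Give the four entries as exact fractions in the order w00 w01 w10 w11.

0 1/2 1/2 1

obs A: pose=(2,3,N) → sL=90/337, sR=90/377, mL=45/377, mR=47295/127049
obs B: pose=(-8,0,W) → sL=45/52, sR=45/74, mL=45/148, mR=4005/3848
sensor matrix S = [[90/337, 90/377], [45/52, 45/74]]; det S = -5400675/122221138
solve [mL_A; mL_B] = S·[w00; w01] and [mR_A; mR_B] = S·[w10; w11]:
  w00 = 0, w01 = 1/2, w10 = 1/2, w11 = 1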